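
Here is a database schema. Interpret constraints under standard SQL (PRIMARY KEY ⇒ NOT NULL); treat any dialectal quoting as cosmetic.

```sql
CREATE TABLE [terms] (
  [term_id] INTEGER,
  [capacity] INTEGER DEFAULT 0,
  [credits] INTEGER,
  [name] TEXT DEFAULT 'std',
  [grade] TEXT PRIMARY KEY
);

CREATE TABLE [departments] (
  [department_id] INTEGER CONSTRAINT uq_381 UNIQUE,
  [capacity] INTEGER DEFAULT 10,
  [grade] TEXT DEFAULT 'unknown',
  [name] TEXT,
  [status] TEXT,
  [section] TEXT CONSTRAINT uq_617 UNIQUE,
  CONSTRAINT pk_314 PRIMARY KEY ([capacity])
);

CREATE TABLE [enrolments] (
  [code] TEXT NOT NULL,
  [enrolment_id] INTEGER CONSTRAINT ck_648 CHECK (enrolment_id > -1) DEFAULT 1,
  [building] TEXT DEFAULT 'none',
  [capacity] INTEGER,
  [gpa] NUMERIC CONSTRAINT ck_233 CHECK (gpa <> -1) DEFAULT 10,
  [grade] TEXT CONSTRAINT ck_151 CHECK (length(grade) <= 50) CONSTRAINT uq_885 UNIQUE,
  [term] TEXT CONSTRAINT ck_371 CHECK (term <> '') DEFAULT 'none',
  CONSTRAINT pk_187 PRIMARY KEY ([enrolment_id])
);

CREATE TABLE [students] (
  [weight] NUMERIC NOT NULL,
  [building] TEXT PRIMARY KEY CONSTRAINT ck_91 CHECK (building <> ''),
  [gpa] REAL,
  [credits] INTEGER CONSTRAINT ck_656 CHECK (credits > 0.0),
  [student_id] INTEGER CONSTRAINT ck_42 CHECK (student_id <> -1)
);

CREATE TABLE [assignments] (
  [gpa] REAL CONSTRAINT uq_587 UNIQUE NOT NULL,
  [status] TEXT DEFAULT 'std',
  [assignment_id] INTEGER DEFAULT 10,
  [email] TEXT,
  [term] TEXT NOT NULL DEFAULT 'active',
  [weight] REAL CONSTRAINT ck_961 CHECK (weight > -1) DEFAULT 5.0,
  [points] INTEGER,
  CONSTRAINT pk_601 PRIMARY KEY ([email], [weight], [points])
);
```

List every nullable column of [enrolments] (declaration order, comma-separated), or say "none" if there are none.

building, capacity, gpa, grade, term

- code: declared NOT NULL → not nullable.
- enrolment_id: part of the PRIMARY KEY, which implies NOT NULL → not nullable.
- building: DEFAULT only fills an omitted column; an explicit NULL is still allowed → nullable.
- capacity: no NOT NULL constraint applies → nullable.
- gpa: CHECK does not forbid NULL (a CHECK constraint passes when its expression is NULL) → nullable.
- grade: CHECK does not forbid NULL (a CHECK constraint passes when its expression is NULL) → nullable.
- term: CHECK does not forbid NULL (a CHECK constraint passes when its expression is NULL) → nullable.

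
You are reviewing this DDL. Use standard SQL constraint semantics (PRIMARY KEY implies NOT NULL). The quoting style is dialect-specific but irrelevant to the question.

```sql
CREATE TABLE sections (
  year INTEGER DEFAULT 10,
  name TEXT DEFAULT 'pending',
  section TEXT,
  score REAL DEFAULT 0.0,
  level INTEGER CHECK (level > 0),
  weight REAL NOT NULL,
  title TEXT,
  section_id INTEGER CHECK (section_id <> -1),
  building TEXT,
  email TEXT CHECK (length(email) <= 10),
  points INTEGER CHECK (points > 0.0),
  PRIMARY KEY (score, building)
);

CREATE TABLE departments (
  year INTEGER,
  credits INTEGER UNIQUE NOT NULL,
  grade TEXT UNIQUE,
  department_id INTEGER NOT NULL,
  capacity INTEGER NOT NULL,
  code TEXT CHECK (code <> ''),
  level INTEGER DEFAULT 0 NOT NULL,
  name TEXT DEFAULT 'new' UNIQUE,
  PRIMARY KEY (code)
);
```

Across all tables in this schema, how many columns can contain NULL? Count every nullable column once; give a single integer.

sections: 8 nullable (year, name, section, level, title, section_id, email, points — PK (score, building) and explicit NOT NULL columns excluded).
departments: 3 nullable (year, grade, name — PK (code) and explicit NOT NULL columns excluded).
Total: 8 + 3 = 11.

11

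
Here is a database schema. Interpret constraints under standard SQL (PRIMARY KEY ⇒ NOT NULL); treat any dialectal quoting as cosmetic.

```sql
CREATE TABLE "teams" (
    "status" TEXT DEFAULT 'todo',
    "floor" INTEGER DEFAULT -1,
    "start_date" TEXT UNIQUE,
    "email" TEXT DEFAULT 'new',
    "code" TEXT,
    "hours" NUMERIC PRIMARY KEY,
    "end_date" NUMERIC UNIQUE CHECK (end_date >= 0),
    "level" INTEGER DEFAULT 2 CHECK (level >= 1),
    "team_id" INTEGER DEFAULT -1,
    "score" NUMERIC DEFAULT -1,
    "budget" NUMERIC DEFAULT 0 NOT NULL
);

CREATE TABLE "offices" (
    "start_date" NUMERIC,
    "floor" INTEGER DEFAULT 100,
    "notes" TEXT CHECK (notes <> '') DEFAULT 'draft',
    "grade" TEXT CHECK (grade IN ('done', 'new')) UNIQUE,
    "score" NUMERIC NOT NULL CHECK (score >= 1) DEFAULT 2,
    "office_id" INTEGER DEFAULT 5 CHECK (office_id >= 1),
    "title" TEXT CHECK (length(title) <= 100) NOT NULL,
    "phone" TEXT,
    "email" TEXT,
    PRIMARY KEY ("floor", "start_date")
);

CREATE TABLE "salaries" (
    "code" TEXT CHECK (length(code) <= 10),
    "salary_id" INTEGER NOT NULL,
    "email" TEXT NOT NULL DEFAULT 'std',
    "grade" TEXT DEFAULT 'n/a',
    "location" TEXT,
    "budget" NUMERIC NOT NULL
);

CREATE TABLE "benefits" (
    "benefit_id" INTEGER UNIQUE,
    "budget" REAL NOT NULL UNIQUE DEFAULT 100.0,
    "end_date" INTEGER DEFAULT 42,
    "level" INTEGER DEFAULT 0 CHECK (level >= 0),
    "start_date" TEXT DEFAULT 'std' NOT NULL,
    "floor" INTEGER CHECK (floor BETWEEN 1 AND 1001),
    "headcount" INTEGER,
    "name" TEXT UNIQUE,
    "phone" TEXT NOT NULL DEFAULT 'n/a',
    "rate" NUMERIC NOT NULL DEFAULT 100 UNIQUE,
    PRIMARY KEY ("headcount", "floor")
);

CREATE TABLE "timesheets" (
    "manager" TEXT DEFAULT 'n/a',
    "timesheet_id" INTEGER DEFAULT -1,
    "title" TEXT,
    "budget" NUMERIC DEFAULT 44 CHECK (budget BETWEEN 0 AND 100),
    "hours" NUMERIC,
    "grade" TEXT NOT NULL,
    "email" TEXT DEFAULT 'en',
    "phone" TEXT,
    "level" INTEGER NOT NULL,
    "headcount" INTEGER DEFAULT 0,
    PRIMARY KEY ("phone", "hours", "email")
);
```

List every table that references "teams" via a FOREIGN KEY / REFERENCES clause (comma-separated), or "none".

No REFERENCES clause anywhere in the schema names teams.

none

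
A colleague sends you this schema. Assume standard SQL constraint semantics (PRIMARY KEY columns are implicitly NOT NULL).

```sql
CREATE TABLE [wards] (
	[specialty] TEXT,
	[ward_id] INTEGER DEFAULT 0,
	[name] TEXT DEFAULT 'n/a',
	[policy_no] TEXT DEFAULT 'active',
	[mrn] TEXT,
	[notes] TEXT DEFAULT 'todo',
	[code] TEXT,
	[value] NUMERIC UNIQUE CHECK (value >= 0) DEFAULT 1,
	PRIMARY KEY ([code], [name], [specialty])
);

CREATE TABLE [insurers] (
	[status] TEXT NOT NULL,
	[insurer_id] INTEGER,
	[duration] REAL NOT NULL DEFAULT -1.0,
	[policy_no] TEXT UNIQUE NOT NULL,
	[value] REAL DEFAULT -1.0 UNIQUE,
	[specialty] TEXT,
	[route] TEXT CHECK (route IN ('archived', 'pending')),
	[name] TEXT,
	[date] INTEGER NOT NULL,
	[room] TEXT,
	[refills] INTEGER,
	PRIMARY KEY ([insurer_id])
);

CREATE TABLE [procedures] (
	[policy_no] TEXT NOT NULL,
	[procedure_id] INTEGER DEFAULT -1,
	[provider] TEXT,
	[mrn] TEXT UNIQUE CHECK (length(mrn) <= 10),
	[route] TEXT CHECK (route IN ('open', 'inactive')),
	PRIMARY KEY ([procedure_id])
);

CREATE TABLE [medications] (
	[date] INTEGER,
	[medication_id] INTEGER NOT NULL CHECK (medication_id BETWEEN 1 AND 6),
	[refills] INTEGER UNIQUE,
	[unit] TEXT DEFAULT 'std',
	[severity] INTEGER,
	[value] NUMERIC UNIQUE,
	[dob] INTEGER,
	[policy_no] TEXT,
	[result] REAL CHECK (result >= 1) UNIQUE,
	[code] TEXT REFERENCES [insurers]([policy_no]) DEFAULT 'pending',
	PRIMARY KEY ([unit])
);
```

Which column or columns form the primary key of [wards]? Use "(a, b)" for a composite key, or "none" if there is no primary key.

A table-level PRIMARY KEY clause names 3 columns: code, name, specialty.
This is a composite key — the combination is unique, not each column individually.

(code, name, specialty)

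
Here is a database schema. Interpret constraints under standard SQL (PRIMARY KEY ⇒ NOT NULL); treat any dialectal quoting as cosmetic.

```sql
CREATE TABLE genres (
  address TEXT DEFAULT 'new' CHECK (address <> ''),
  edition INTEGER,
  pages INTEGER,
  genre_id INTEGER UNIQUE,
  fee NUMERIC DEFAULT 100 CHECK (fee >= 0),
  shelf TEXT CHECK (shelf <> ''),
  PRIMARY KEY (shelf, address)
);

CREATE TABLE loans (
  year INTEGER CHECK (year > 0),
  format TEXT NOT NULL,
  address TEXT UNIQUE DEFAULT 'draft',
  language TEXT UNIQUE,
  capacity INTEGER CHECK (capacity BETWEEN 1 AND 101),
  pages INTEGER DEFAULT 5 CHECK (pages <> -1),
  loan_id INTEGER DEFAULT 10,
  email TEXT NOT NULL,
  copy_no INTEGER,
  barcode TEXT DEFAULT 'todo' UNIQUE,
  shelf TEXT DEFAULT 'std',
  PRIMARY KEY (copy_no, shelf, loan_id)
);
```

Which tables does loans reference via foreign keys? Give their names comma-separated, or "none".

none

No column in loans has a REFERENCES clause.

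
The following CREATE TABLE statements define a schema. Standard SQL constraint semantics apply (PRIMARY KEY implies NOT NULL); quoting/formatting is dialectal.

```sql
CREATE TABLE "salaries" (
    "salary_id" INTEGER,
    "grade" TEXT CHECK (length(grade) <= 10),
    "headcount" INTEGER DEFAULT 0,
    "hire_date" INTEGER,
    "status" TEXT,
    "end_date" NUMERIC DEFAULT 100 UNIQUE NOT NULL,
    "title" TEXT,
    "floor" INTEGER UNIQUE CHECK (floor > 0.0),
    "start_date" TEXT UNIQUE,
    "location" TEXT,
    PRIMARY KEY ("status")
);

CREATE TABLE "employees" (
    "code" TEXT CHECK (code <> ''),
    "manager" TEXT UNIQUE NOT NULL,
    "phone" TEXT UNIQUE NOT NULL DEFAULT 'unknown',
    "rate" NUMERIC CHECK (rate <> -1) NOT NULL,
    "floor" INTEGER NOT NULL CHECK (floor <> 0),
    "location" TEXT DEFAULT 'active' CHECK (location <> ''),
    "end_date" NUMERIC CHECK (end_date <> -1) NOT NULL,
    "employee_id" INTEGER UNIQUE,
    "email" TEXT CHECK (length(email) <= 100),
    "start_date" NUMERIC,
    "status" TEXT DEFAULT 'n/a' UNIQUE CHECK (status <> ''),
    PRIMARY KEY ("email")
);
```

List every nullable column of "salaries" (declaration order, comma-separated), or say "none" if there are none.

salary_id, grade, headcount, hire_date, title, floor, start_date, location

- salary_id: no NOT NULL constraint applies → nullable.
- grade: CHECK does not forbid NULL (a CHECK constraint passes when its expression is NULL) → nullable.
- headcount: DEFAULT only fills an omitted column; an explicit NULL is still allowed → nullable.
- hire_date: no NOT NULL constraint applies → nullable.
- status: part of the PRIMARY KEY, which implies NOT NULL → not nullable.
- end_date: declared NOT NULL → not nullable.
- title: no NOT NULL constraint applies → nullable.
- floor: CHECK does not forbid NULL (a CHECK constraint passes when its expression is NULL) → nullable.
- start_date: UNIQUE does not imply NOT NULL → nullable.
- location: no NOT NULL constraint applies → nullable.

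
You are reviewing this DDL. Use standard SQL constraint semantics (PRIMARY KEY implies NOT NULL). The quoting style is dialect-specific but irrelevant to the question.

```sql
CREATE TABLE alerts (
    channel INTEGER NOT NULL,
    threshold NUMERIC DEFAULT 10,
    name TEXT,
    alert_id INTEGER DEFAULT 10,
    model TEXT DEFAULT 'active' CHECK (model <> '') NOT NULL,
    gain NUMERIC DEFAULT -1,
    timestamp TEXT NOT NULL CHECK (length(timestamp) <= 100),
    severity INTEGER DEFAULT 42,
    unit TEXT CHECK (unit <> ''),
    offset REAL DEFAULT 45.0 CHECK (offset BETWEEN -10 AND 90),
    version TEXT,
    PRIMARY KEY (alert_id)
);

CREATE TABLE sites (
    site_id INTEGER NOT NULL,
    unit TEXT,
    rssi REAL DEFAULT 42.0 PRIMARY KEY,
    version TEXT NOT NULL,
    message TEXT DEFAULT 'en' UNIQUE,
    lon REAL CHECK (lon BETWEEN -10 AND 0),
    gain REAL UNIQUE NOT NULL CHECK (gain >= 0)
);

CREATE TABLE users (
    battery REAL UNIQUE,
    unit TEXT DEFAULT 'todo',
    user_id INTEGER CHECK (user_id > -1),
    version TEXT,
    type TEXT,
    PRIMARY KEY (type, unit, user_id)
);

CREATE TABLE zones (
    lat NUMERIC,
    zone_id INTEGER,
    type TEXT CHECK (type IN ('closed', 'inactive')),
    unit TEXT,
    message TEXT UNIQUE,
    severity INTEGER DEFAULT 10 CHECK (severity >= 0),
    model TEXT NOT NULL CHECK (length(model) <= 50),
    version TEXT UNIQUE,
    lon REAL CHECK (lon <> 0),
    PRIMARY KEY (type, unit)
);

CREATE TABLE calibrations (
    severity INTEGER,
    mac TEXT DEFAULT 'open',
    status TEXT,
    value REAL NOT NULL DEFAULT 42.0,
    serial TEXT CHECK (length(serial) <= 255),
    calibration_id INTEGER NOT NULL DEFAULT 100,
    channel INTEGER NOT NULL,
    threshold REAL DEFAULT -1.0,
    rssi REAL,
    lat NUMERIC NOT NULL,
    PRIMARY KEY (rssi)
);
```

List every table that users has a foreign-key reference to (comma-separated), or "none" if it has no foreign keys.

No column in users has a REFERENCES clause.

none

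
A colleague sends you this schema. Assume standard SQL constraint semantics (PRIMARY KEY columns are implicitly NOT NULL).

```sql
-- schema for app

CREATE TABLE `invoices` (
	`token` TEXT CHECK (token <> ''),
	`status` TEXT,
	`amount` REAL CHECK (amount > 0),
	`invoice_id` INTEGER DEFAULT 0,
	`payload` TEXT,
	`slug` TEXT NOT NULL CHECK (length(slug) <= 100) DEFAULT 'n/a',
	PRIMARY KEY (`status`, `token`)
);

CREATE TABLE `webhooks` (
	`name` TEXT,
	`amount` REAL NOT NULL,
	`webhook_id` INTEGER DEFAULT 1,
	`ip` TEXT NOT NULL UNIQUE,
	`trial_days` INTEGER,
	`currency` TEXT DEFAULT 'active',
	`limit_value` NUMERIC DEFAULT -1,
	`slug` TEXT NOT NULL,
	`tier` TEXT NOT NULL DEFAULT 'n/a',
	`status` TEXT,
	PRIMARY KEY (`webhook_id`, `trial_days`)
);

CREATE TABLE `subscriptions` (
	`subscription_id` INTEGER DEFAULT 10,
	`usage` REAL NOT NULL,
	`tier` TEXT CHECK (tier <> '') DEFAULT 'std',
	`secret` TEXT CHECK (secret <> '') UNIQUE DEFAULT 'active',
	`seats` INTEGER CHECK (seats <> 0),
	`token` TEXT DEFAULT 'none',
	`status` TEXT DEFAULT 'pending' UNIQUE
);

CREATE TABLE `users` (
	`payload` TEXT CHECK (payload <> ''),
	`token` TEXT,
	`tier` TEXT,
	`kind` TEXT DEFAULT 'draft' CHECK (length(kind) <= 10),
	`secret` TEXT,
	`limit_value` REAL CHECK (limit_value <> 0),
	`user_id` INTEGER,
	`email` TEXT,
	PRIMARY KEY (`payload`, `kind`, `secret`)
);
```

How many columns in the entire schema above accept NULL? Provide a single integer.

18

invoices: 3 nullable (amount, invoice_id, payload — PK (status, token) and explicit NOT NULL columns excluded).
webhooks: 4 nullable (name, currency, limit_value, status — PK (webhook_id, trial_days) and explicit NOT NULL columns excluded).
subscriptions: 6 nullable (subscription_id, tier, secret, seats, token, status — PK none and explicit NOT NULL columns excluded).
users: 5 nullable (token, tier, limit_value, user_id, email — PK (payload, kind, secret) and explicit NOT NULL columns excluded).
Total: 3 + 4 + 6 + 5 = 18.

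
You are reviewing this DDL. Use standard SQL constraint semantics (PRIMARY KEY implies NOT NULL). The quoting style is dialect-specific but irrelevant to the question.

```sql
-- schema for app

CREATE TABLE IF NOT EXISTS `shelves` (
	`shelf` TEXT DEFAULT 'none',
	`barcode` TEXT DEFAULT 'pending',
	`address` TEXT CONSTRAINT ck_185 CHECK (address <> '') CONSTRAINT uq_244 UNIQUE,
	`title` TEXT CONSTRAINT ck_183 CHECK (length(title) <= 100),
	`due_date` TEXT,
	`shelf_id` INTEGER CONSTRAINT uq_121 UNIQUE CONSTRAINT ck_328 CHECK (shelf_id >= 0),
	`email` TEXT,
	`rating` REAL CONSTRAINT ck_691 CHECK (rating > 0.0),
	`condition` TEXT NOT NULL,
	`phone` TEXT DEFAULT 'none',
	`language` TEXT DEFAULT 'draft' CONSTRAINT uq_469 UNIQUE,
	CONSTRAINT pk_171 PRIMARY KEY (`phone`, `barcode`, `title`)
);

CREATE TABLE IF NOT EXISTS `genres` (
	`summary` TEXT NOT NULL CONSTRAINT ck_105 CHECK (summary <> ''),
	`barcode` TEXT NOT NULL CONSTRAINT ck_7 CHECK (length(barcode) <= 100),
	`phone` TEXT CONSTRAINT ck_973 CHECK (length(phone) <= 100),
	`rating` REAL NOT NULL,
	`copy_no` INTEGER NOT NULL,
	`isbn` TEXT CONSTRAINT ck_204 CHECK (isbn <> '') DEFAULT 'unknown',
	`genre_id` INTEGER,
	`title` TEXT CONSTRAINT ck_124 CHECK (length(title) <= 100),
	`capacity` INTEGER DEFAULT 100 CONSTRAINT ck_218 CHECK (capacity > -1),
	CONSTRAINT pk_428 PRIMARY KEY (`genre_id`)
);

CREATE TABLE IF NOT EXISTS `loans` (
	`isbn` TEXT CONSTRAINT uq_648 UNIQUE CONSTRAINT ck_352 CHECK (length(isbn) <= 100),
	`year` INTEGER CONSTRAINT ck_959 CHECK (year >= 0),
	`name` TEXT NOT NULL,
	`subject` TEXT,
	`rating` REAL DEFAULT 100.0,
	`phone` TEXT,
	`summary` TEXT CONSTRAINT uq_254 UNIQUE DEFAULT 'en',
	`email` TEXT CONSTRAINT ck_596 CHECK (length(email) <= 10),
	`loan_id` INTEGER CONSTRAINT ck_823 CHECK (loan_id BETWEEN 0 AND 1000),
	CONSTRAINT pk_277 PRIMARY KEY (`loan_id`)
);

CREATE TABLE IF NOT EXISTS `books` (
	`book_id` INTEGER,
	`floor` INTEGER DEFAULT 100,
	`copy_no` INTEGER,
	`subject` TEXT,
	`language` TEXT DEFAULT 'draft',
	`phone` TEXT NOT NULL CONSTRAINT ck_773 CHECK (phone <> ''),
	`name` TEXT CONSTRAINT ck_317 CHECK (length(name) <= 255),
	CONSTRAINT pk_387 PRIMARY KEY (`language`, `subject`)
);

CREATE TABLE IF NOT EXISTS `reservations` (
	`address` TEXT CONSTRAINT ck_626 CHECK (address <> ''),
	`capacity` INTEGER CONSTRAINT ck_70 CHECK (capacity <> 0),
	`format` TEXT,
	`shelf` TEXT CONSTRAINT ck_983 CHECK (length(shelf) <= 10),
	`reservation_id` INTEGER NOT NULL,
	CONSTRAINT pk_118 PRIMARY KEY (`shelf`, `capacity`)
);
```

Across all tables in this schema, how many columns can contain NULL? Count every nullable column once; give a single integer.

24

shelves: 7 nullable (shelf, address, due_date, shelf_id, email, rating, language — PK (phone, barcode, title) and explicit NOT NULL columns excluded).
genres: 4 nullable (phone, isbn, title, capacity — PK (genre_id) and explicit NOT NULL columns excluded).
loans: 7 nullable (isbn, year, subject, rating, phone, summary, email — PK (loan_id) and explicit NOT NULL columns excluded).
books: 4 nullable (book_id, floor, copy_no, name — PK (language, subject) and explicit NOT NULL columns excluded).
reservations: 2 nullable (address, format — PK (shelf, capacity) and explicit NOT NULL columns excluded).
Total: 7 + 4 + 7 + 4 + 2 = 24.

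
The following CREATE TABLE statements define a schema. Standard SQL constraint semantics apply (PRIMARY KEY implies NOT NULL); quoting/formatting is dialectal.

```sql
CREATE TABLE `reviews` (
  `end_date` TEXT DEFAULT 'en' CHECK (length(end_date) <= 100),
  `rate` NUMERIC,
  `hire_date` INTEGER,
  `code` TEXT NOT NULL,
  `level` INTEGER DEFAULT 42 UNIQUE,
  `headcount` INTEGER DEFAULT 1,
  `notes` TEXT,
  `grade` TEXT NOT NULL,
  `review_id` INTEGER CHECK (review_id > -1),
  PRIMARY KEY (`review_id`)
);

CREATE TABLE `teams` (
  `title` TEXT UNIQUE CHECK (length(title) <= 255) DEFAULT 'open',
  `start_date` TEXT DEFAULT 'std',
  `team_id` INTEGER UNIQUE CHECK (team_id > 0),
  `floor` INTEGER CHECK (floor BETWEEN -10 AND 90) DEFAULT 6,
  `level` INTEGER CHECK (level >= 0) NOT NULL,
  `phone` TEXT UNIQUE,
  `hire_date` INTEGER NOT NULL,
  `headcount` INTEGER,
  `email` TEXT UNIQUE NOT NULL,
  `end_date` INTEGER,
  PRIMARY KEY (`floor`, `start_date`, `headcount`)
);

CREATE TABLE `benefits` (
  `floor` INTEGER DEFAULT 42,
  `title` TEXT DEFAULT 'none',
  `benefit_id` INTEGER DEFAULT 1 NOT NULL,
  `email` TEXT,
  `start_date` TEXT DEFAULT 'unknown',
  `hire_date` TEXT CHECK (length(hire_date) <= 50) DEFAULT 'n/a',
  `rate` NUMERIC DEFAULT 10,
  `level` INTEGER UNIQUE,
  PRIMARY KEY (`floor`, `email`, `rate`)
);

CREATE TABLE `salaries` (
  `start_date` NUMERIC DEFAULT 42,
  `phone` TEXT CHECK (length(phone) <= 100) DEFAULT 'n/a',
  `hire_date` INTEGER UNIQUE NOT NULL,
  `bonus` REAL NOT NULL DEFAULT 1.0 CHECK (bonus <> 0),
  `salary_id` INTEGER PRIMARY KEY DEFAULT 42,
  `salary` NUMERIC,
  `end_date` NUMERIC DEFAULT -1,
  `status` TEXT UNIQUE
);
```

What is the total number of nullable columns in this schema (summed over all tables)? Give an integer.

19

reviews: 6 nullable (end_date, rate, hire_date, level, headcount, notes — PK (review_id) and explicit NOT NULL columns excluded).
teams: 4 nullable (title, team_id, phone, end_date — PK (floor, start_date, headcount) and explicit NOT NULL columns excluded).
benefits: 4 nullable (title, start_date, hire_date, level — PK (floor, email, rate) and explicit NOT NULL columns excluded).
salaries: 5 nullable (start_date, phone, salary, end_date, status — PK (salary_id) and explicit NOT NULL columns excluded).
Total: 6 + 4 + 4 + 5 = 19.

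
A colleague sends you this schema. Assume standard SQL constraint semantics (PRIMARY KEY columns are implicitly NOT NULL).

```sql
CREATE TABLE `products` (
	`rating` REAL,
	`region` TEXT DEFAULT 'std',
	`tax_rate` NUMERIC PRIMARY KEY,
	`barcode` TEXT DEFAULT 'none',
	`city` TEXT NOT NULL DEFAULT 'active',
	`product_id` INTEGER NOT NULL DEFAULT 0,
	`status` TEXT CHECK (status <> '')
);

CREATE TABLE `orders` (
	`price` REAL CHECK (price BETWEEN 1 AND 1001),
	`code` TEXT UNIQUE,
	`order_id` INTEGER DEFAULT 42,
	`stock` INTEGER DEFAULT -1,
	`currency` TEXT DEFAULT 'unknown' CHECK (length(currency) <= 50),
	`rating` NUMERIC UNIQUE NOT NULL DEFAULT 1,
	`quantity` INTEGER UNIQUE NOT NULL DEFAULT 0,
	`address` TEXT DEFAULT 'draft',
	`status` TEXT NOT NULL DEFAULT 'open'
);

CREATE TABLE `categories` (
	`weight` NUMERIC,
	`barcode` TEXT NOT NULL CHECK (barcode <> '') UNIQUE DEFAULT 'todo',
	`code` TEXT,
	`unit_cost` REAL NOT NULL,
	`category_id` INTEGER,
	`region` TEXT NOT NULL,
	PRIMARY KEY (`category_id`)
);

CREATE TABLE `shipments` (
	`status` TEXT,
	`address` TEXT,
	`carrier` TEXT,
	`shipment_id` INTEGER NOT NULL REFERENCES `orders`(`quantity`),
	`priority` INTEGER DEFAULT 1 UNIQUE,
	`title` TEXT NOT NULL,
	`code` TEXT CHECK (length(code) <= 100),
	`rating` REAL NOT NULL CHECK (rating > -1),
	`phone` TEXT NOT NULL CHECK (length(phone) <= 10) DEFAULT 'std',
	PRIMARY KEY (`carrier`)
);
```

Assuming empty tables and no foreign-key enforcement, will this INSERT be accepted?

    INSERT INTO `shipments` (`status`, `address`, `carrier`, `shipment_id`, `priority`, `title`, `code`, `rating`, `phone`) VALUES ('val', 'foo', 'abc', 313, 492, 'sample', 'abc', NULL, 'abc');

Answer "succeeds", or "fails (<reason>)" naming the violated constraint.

rating is explicitly set to NULL, but rating is declared NOT NULL.

fails (NOT NULL on rating)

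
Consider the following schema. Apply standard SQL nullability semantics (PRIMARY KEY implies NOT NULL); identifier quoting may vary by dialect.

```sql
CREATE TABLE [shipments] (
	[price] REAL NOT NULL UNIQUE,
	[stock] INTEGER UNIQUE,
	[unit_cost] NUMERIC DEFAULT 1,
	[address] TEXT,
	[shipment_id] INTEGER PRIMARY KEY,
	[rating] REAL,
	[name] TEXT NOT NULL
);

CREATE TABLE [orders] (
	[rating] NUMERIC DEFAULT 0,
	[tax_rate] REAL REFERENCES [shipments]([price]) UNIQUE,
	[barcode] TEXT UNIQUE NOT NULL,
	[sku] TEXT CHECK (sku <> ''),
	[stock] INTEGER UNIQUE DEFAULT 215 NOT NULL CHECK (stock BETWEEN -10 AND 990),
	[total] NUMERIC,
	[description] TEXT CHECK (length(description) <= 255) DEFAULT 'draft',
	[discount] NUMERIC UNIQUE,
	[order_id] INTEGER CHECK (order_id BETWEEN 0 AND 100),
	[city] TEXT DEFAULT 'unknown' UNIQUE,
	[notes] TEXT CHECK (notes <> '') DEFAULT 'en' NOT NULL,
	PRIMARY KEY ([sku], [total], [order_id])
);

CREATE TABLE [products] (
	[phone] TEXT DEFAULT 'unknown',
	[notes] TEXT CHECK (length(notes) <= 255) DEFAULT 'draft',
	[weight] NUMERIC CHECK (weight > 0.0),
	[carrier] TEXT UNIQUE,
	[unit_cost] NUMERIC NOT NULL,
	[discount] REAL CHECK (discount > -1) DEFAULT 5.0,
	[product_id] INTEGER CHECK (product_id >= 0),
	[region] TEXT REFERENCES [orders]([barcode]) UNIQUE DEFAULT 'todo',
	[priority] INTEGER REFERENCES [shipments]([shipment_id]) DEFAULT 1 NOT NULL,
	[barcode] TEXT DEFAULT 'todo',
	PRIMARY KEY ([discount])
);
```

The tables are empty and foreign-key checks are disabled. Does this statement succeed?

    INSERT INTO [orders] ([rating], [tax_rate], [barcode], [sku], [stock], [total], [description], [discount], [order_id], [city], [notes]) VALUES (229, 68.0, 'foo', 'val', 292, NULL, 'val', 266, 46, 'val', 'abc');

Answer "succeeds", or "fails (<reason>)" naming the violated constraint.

total is explicitly set to NULL, but total is part of the PRIMARY KEY (implied NOT NULL).

fails (NOT NULL on total)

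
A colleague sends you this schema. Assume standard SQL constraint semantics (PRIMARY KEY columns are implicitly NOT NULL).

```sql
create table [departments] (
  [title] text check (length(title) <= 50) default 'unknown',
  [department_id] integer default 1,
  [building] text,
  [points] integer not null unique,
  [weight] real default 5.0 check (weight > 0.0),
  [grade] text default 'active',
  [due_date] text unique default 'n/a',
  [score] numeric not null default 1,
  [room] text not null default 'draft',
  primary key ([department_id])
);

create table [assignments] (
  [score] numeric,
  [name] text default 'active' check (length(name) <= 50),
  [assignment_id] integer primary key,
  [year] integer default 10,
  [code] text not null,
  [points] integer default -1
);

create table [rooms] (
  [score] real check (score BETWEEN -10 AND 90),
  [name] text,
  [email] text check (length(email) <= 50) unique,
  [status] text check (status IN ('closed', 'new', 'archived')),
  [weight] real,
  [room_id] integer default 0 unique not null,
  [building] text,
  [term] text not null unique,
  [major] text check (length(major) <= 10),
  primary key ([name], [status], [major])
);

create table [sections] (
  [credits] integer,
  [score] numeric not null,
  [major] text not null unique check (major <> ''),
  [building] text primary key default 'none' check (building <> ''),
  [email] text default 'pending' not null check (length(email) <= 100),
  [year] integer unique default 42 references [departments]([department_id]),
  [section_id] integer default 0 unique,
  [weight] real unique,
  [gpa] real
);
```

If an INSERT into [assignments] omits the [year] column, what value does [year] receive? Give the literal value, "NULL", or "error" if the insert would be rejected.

year has an explicit DEFAULT 10.
When the column is omitted from an INSERT, that default is used.

10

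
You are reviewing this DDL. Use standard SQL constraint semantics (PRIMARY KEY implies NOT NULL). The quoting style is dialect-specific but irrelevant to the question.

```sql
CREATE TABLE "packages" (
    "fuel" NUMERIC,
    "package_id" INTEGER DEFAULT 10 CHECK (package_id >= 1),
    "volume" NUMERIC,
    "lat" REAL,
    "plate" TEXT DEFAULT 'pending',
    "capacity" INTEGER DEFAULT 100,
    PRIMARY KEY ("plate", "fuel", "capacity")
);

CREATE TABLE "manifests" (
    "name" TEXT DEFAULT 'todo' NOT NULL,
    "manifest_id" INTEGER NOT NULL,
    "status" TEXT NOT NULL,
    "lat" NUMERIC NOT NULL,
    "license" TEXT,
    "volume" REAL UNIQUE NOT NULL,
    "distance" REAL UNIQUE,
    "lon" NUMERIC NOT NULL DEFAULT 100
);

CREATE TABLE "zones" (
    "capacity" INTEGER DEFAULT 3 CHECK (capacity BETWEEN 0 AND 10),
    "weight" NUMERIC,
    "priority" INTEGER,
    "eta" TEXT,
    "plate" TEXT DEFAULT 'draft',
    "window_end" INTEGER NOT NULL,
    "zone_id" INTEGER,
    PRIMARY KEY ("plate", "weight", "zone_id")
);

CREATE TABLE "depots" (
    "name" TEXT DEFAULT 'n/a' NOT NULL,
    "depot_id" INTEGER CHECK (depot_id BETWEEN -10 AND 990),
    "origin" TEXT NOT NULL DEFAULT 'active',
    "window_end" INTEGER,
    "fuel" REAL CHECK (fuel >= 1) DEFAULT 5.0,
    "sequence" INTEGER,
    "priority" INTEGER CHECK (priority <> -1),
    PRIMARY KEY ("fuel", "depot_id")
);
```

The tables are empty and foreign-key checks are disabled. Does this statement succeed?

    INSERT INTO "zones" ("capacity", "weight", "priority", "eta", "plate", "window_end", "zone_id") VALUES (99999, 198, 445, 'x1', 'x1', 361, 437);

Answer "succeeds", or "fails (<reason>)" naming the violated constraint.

The value 99999 for capacity violates CHECK (capacity BETWEEN 0 AND 10).

fails (CHECK on capacity)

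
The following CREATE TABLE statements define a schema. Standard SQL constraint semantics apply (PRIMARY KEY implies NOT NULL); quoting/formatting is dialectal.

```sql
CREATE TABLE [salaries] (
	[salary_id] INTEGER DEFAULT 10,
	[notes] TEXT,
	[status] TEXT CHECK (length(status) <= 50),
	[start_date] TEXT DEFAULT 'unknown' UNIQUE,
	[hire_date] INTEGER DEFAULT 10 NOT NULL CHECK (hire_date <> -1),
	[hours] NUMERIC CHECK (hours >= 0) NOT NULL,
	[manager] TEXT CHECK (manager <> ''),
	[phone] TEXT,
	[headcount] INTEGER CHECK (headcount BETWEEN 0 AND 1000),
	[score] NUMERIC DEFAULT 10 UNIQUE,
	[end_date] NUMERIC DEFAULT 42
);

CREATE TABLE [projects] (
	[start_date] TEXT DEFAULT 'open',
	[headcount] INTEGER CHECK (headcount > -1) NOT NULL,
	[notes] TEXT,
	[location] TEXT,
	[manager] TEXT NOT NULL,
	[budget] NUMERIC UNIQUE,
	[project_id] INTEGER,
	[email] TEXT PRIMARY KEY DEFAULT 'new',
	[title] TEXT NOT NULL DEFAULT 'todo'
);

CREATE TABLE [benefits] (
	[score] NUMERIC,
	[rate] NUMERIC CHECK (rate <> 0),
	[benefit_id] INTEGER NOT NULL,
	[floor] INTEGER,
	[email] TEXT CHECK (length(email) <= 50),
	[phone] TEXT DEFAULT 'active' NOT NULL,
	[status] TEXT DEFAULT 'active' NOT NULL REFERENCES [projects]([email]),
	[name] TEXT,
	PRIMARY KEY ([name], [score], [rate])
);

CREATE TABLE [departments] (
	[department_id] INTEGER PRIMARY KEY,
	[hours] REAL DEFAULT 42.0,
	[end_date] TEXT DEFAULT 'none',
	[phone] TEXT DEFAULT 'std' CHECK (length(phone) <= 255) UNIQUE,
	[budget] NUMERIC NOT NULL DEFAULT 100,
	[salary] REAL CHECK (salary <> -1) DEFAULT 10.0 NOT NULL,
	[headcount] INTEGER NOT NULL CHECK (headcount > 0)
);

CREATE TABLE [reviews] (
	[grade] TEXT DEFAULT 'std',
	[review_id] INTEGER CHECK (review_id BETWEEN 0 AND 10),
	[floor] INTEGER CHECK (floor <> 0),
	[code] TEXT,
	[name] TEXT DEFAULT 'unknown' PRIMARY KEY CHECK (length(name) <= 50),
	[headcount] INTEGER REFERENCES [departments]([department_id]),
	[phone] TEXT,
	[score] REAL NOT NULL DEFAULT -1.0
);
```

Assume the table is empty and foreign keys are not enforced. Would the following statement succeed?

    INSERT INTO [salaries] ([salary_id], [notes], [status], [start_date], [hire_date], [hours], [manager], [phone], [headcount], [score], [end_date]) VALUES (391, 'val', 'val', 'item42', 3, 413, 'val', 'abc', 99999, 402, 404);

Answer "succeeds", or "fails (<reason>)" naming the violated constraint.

The value 99999 for headcount violates CHECK (headcount BETWEEN 0 AND 1000).

fails (CHECK on headcount)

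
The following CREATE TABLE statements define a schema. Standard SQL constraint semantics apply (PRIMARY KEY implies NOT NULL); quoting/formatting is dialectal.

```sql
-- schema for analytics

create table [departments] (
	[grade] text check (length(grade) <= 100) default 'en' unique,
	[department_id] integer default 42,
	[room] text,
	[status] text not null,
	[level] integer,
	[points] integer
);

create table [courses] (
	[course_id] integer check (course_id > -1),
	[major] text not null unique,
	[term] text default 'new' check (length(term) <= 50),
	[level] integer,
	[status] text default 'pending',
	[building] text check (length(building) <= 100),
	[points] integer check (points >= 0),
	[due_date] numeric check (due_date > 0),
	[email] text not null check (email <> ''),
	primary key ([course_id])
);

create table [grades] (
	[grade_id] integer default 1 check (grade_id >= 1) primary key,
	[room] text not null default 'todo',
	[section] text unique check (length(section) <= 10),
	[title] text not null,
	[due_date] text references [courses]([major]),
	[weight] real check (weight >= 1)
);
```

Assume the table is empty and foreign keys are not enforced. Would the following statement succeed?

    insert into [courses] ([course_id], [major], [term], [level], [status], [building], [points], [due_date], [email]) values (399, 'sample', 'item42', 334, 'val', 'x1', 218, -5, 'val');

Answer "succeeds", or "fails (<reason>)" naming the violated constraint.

fails (CHECK on due_date)

The value -5 for due_date violates CHECK (due_date > 0).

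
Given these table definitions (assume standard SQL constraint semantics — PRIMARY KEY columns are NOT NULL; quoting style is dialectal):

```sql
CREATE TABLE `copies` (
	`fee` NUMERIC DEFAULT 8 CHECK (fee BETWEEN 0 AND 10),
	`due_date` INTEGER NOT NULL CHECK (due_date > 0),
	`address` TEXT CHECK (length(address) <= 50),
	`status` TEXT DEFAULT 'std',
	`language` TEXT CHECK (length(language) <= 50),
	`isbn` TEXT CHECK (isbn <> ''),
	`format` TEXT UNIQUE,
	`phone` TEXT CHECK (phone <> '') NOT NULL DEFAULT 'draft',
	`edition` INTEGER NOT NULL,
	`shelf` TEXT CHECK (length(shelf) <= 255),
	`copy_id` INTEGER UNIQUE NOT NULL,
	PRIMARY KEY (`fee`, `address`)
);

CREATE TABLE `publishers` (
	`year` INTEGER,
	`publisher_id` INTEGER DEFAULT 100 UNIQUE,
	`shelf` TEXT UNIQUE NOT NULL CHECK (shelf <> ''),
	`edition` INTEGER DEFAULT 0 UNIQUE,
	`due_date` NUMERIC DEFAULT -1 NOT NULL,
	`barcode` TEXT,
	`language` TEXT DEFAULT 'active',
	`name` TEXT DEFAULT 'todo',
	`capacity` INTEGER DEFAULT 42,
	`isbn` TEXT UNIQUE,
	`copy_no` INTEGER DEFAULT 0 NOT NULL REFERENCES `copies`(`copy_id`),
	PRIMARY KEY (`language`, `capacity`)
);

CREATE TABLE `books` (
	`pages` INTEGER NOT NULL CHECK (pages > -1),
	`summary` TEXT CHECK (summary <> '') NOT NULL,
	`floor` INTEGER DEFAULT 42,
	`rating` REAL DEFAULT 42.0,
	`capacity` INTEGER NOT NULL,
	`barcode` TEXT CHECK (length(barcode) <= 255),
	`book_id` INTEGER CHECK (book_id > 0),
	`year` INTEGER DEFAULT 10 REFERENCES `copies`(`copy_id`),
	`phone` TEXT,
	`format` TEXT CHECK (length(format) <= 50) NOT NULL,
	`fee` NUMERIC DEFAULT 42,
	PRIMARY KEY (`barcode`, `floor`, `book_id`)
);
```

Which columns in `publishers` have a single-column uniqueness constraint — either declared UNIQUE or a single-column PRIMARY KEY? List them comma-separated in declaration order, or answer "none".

- year: no UNIQUE or single-column PK constraint.
- publisher_id: declared UNIQUE → unique.
- shelf: declared UNIQUE → unique.
- edition: declared UNIQUE → unique.
- due_date: no UNIQUE or single-column PK constraint.
- barcode: no UNIQUE or single-column PK constraint.
- language: part of a composite PRIMARY KEY — only the tuple is unique, not this column on its own.
- name: no UNIQUE or single-column PK constraint.
- capacity: part of a composite PRIMARY KEY — only the tuple is unique, not this column on its own.
- isbn: declared UNIQUE → unique.
- copy_no: no UNIQUE or single-column PK constraint.

publisher_id, shelf, edition, isbn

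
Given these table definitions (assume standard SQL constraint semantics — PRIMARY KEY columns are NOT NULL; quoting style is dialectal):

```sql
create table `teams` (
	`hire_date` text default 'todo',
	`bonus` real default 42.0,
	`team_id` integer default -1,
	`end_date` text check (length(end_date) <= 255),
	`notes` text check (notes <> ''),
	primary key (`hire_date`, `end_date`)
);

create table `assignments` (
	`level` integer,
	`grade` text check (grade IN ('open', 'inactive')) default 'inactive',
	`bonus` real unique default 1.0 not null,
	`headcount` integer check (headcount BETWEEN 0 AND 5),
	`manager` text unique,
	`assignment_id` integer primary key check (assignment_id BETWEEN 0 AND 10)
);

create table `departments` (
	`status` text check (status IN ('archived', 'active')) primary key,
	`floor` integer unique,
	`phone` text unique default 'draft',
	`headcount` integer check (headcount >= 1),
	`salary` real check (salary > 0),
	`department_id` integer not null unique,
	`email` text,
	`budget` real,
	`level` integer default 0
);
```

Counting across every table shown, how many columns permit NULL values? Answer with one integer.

teams: 3 nullable (bonus, team_id, notes — PK (hire_date, end_date) and explicit NOT NULL columns excluded).
assignments: 4 nullable (level, grade, headcount, manager — PK (assignment_id) and explicit NOT NULL columns excluded).
departments: 7 nullable (floor, phone, headcount, salary, email, budget, level — PK (status) and explicit NOT NULL columns excluded).
Total: 3 + 4 + 7 = 14.

14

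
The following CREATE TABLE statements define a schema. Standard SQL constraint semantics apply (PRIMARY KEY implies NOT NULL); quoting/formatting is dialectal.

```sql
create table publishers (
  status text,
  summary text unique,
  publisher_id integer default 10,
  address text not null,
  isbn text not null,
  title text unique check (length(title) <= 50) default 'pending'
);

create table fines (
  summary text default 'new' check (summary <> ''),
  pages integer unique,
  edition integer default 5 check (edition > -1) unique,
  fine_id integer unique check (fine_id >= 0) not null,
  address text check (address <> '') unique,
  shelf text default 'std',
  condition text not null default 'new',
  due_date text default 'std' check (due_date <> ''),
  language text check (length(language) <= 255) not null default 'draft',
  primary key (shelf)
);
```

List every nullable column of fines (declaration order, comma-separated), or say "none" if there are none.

summary, pages, edition, address, due_date

- summary: CHECK does not forbid NULL (a CHECK constraint passes when its expression is NULL) → nullable.
- pages: UNIQUE does not imply NOT NULL → nullable.
- edition: CHECK does not forbid NULL (a CHECK constraint passes when its expression is NULL) → nullable.
- fine_id: declared NOT NULL → not nullable.
- address: CHECK does not forbid NULL (a CHECK constraint passes when its expression is NULL) → nullable.
- shelf: part of the PRIMARY KEY, which implies NOT NULL → not nullable.
- condition: declared NOT NULL → not nullable.
- due_date: CHECK does not forbid NULL (a CHECK constraint passes when its expression is NULL) → nullable.
- language: declared NOT NULL → not nullable.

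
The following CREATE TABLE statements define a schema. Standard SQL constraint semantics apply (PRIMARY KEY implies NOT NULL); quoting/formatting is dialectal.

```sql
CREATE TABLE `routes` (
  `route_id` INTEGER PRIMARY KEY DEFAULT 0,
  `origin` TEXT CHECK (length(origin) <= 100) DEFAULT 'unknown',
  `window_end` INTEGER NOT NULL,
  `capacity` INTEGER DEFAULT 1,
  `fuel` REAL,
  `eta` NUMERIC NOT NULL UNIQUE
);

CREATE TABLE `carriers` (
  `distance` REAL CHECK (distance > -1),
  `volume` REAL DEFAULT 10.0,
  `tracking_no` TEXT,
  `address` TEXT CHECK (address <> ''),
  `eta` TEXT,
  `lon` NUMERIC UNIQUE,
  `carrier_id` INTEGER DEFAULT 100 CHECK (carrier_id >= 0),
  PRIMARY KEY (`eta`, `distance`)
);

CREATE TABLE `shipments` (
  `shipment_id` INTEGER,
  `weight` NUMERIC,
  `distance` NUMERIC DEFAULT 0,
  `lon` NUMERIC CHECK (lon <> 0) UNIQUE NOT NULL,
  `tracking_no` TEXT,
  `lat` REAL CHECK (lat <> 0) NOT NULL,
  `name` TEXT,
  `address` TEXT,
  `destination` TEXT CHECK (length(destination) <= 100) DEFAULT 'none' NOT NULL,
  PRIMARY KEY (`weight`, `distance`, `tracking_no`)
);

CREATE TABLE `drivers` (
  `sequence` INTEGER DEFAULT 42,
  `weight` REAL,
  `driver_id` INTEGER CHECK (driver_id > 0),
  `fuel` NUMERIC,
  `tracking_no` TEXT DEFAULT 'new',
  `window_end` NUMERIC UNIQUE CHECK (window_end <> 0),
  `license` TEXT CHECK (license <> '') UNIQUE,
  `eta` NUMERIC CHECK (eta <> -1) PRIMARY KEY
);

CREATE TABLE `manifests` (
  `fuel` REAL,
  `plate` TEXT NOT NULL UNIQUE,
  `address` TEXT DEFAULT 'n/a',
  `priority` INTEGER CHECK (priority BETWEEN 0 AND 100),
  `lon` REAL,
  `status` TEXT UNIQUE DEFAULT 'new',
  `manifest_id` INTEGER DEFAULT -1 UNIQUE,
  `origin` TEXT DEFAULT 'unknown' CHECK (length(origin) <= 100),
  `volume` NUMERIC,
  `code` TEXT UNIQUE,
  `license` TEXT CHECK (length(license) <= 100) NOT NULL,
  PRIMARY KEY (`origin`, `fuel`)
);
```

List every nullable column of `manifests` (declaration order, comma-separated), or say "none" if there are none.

address, priority, lon, status, manifest_id, volume, code

- fuel: part of the PRIMARY KEY, which implies NOT NULL → not nullable.
- plate: declared NOT NULL → not nullable.
- address: DEFAULT only fills an omitted column; an explicit NULL is still allowed → nullable.
- priority: CHECK does not forbid NULL (a CHECK constraint passes when its expression is NULL) → nullable.
- lon: no NOT NULL constraint applies → nullable.
- status: UNIQUE does not imply NOT NULL → nullable.
- manifest_id: UNIQUE does not imply NOT NULL → nullable.
- origin: part of the PRIMARY KEY, which implies NOT NULL → not nullable.
- volume: no NOT NULL constraint applies → nullable.
- code: UNIQUE does not imply NOT NULL → nullable.
- license: declared NOT NULL → not nullable.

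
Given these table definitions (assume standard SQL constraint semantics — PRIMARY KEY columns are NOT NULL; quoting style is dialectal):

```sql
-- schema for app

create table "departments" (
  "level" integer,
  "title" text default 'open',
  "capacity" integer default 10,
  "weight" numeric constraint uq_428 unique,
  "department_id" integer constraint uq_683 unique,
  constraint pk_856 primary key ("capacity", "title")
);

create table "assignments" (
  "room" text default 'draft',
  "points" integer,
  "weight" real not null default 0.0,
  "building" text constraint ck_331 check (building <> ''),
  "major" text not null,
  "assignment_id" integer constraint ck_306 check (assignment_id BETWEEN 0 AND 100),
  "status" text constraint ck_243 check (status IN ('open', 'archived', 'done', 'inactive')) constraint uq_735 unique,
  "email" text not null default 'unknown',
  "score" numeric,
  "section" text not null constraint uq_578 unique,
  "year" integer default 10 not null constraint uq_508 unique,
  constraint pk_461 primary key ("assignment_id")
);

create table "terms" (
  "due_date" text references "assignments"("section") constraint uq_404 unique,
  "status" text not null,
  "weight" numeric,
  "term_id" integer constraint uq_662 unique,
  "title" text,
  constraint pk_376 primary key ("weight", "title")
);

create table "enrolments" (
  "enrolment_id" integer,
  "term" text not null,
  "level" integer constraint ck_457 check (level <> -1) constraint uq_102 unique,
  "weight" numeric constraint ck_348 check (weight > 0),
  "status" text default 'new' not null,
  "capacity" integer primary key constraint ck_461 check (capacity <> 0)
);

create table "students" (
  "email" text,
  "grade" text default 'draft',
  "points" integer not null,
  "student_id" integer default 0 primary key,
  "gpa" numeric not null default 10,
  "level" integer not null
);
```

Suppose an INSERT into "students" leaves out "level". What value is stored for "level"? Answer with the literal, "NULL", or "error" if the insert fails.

error

level has no DEFAULT clause.
Omitting it would insert NULL, but it is declared NOT NULL, so the INSERT fails.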